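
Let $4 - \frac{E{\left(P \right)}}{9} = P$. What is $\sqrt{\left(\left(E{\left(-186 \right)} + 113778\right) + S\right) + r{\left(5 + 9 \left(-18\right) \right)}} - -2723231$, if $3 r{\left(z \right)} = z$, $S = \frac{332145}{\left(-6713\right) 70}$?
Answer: $2723231 + \frac{\sqrt{187272130525998}}{40278} \approx 2.7236 \cdot 10^{6}$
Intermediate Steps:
$E{\left(P \right)} = 36 - 9 P$
$S = - \frac{66429}{93982}$ ($S = \frac{332145}{-469910} = 332145 \left(- \frac{1}{469910}\right) = - \frac{66429}{93982} \approx -0.70683$)
$r{\left(z \right)} = \frac{z}{3}$
$\sqrt{\left(\left(E{\left(-186 \right)} + 113778\right) + S\right) + r{\left(5 + 9 \left(-18\right) \right)}} - -2723231 = \sqrt{\left(\left(\left(36 - -1674\right) + 113778\right) - \frac{66429}{93982}\right) + \frac{5 + 9 \left(-18\right)}{3}} - -2723231 = \sqrt{\left(\left(\left(36 + 1674\right) + 113778\right) - \frac{66429}{93982}\right) + \frac{5 - 162}{3}} + 2723231 = \sqrt{\left(\left(1710 + 113778\right) - \frac{66429}{93982}\right) + \frac{1}{3} \left(-157\right)} + 2723231 = \sqrt{\left(115488 - \frac{66429}{93982}\right) - \frac{157}{3}} + 2723231 = \sqrt{\frac{10853726787}{93982} - \frac{157}{3}} + 2723231 = \sqrt{\frac{32546425187}{281946}} + 2723231 = \frac{\sqrt{187272130525998}}{40278} + 2723231 = 2723231 + \frac{\sqrt{187272130525998}}{40278}$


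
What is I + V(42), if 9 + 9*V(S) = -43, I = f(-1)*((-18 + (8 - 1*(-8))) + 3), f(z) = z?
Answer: -61/9 ≈ -6.7778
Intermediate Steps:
I = -1 (I = -((-18 + (8 - 1*(-8))) + 3) = -((-18 + (8 + 8)) + 3) = -((-18 + 16) + 3) = -(-2 + 3) = -1*1 = -1)
V(S) = -52/9 (V(S) = -1 + (⅑)*(-43) = -1 - 43/9 = -52/9)
I + V(42) = -1 - 52/9 = -61/9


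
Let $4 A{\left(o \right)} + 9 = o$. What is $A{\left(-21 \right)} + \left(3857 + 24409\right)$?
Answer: $\frac{56517}{2} \approx 28259.0$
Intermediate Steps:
$A{\left(o \right)} = - \frac{9}{4} + \frac{o}{4}$
$A{\left(-21 \right)} + \left(3857 + 24409\right) = \left(- \frac{9}{4} + \frac{1}{4} \left(-21\right)\right) + \left(3857 + 24409\right) = \left(- \frac{9}{4} - \frac{21}{4}\right) + 28266 = - \frac{15}{2} + 28266 = \frac{56517}{2}$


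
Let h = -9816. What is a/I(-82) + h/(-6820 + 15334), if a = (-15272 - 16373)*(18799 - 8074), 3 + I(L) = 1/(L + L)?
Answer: 78982093312952/699567 ≈ 1.1290e+8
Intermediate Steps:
I(L) = -3 + 1/(2*L) (I(L) = -3 + 1/(L + L) = -3 + 1/(2*L))
a = -339392625 (a = -31645*10725 = -339392625)
a/I(-82) + h/(-6820 + 15334) = -339392625/(-3 + (1/2)/(-82)) - 9816/(-6820 + 15334) = -339392625/(-3 + (1/2)*(-1/82)) - 9816/8514 = -339392625/(-3 - 1/164) - 9816*1/8514 = -339392625/(-493/164) - 1636/1419 = -339392625*(-164/493) - 1636/1419 = 55660390500/493 - 1636/1419 = 78982093312952/699567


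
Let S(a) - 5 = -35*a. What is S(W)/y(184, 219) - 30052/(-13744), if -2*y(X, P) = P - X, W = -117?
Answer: -5582449/24052 ≈ -232.10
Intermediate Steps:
S(a) = 5 - 35*a
y(X, P) = X/2 - P/2 (y(X, P) = -(P - X)/2 = X/2 - P/2)
S(W)/y(184, 219) - 30052/(-13744) = (5 - 35*(-117))/((½)*184 - ½*219) - 30052/(-13744) = (5 + 4095)/(92 - 219/2) - 30052*(-1/13744) = 4100/(-35/2) + 7513/3436 = 4100*(-2/35) + 7513/3436 = -1640/7 + 7513/3436 = -5582449/24052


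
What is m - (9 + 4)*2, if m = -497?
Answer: -523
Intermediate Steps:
m - (9 + 4)*2 = -497 - (9 + 4)*2 = -497 - 13*2 = -497 - 1*26 = -497 - 26 = -523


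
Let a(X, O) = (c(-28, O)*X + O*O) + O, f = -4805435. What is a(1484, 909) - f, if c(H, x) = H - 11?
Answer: 5574749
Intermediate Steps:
c(H, x) = -11 + H
a(X, O) = O + O² - 39*X (a(X, O) = ((-11 - 28)*X + O*O) + O = (-39*X + O²) + O = (O² - 39*X) + O = O + O² - 39*X)
a(1484, 909) - f = (909 + 909² - 39*1484) - 1*(-4805435) = (909 + 826281 - 57876) + 4805435 = 769314 + 4805435 = 5574749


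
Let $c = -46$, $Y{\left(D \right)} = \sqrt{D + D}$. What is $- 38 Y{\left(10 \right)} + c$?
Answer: $-46 - 76 \sqrt{5} \approx -215.94$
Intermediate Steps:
$Y{\left(D \right)} = \sqrt{2} \sqrt{D}$ ($Y{\left(D \right)} = \sqrt{2 D} = \sqrt{2} \sqrt{D}$)
$- 38 Y{\left(10 \right)} + c = - 38 \sqrt{2} \sqrt{10} - 46 = - 38 \cdot 2 \sqrt{5} - 46 = - 76 \sqrt{5} - 46 = -46 - 76 \sqrt{5}$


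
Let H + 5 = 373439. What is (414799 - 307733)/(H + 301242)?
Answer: 53533/337338 ≈ 0.15869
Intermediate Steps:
H = 373434 (H = -5 + 373439 = 373434)
(414799 - 307733)/(H + 301242) = (414799 - 307733)/(373434 + 301242) = 107066/674676 = 107066*(1/674676) = 53533/337338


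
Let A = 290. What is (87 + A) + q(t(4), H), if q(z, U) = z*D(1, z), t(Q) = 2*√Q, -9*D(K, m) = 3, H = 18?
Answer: 1127/3 ≈ 375.67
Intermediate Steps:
D(K, m) = -⅓ (D(K, m) = -⅑*3 = -⅓)
q(z, U) = -z/3 (q(z, U) = z*(-⅓) = -z/3)
(87 + A) + q(t(4), H) = (87 + 290) - 2*√4/3 = 377 - 2*2/3 = 377 - ⅓*4 = 377 - 4/3 = 1127/3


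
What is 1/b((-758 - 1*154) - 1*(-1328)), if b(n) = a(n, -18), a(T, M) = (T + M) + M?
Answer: 1/380 ≈ 0.0026316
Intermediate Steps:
a(T, M) = T + 2*M (a(T, M) = (M + T) + M = T + 2*M)
b(n) = -36 + n (b(n) = n + 2*(-18) = n - 36 = -36 + n)
1/b((-758 - 1*154) - 1*(-1328)) = 1/(-36 + ((-758 - 1*154) - 1*(-1328))) = 1/(-36 + ((-758 - 154) + 1328)) = 1/(-36 + (-912 + 1328)) = 1/(-36 + 416) = 1/380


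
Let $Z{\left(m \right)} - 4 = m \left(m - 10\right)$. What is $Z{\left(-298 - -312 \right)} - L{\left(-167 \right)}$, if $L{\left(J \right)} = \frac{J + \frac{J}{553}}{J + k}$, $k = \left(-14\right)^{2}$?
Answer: $\frac{1054738}{16037} \approx 65.769$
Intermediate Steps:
$Z{\left(m \right)} = 4 + m \left(-10 + m\right)$ ($Z{\left(m \right)} = 4 + m \left(m - 10\right) = 4 + m \left(-10 + m\right)$)
$k = 196$
$L{\left(J \right)} = \frac{554 J}{553 \left(196 + J\right)}$ ($L{\left(J \right)} = \frac{J + \frac{J}{553}}{J + 196} = \frac{J + J \frac{1}{553}}{196 + J} = \frac{J + \frac{J}{553}}{196 + J} = \frac{\frac{554}{553} J}{196 + J} = \frac{554 J}{553 \left(196 + J\right)}$)
$Z{\left(-298 - -312 \right)} - L{\left(-167 \right)} = \left(4 + \left(-298 - -312\right)^{2} - 10 \left(-298 - -312\right)\right) - \frac{554}{553} \left(-167\right) \frac{1}{196 - 167} = \left(4 + \left(-298 + 312\right)^{2} - 10 \left(-298 + 312\right)\right) - \frac{554}{553} \left(-167\right) \frac{1}{29} = \left(4 + 14^{2} - 140\right) - \frac{554}{553} \left(-167\right) \frac{1}{29} = \left(4 + 196 - 140\right) - - \frac{92518}{16037} = 60 + \frac{92518}{16037} = \frac{1054738}{16037}$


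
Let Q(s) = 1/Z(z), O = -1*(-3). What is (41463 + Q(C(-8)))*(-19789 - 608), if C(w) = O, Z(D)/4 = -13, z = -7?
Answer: -3382881675/4 ≈ -8.4572e+8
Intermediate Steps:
Z(D) = -52 (Z(D) = 4*(-13) = -52)
O = 3
C(w) = 3
Q(s) = -1/52 (Q(s) = 1/(-52) = -1/52)
(41463 + Q(C(-8)))*(-19789 - 608) = (41463 - 1/52)*(-19789 - 608) = (2156075/52)*(-20397) = -3382881675/4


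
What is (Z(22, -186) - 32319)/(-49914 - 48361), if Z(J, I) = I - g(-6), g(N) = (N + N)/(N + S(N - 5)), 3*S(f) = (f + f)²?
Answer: 7573647/22898075 ≈ 0.33075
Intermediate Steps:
S(f) = 4*f²/3 (S(f) = (f + f)²/3 = (2*f)²/3 = (4*f²)/3 = 4*f²/3)
g(N) = 2*N/(N + 4*(-5 + N)²/3) (g(N) = (N + N)/(N + 4*(N - 5)²/3) = (2*N)/(N + 4*(-5 + N)²/3) = 2*N/(N + 4*(-5 + N)²/3))
Z(J, I) = 18/233 + I (Z(J, I) = I - 6*(-6)/(3*(-6) + 4*(-5 - 6)²) = I - 6*(-6)/(-18 + 4*(-11)²) = I - 6*(-6)/(-18 + 4*121) = I - 6*(-6)/(-18 + 484) = I - 6*(-6)/466 = I - 1*(-18/233) = I + 18/233 = 18/233 + I)
(Z(22, -186) - 32319)/(-49914 - 48361) = ((18/233 - 186) - 32319)/(-49914 - 48361) = (-43320/233 - 32319)/(-98275) = -7573647/233*(-1/98275) = 7573647/22898075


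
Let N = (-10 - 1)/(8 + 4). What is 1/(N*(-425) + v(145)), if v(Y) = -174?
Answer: 12/2587 ≈ 0.0046386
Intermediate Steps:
N = -11/12 ≈ -0.91667
1/(N*(-425) + v(145)) = 1/(-11/12*(-425) - 174) = 1/(4675/12 - 174) = 1/(2587/12) = 12/2587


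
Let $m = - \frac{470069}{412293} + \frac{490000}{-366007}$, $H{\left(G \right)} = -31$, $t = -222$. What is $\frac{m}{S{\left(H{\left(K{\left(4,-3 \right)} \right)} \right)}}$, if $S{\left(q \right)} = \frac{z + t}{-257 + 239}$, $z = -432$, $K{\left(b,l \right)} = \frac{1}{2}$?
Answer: $- \frac{374072114483}{5482777173853} \approx -0.068227$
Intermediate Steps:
$K{\left(b,l \right)} = \frac{1}{2}$
$S{\left(q \right)} = \frac{109}{3}$ ($S{\left(q \right)} = \frac{-432 - 222}{-257 + 239} = - \frac{654}{-18} = \left(-654\right) \left(- \frac{1}{18}\right) = \frac{109}{3}$)
$m = - \frac{374072114483}{150902124051}$ ($m = \left(-470069\right) \frac{1}{412293} + 490000 \left(- \frac{1}{366007}\right) = - \frac{470069}{412293} - \frac{490000}{366007} = - \frac{374072114483}{150902124051} \approx -2.4789$)
$\frac{m}{S{\left(H{\left(K{\left(4,-3 \right)} \right)} \right)}} = - \frac{374072114483}{150902124051 \cdot \frac{109}{3}} = \left(- \frac{374072114483}{150902124051}\right) \frac{3}{109} = - \frac{374072114483}{5482777173853}$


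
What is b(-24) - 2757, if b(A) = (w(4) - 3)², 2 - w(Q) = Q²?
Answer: -2468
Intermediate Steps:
w(Q) = 2 - Q²
b(A) = 289 (b(A) = ((2 - 1*4²) - 3)² = ((2 - 1*16) - 3)² = ((2 - 16) - 3)² = (-14 - 3)² = (-17)² = 289)
b(-24) - 2757 = 289 - 2757 = -2468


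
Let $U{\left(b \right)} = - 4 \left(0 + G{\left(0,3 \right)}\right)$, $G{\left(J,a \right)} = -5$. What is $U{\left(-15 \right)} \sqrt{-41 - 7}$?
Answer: $80 i \sqrt{3} \approx 138.56 i$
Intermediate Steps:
$U{\left(b \right)} = 20$ ($U{\left(b \right)} = - 4 \left(0 - 5\right) = \left(-4\right) \left(-5\right) = 20$)
$U{\left(-15 \right)} \sqrt{-41 - 7} = 20 \sqrt{-41 - 7} = 20 \sqrt{-48} = 20 \cdot 4 i \sqrt{3} = 80 i \sqrt{3}$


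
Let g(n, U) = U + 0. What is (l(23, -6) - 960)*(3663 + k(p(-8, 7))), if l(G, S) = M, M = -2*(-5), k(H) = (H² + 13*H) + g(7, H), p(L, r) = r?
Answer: -3619500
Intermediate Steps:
g(n, U) = U
k(H) = H² + 14*H (k(H) = (H² + 13*H) + H = H² + 14*H)
M = 10
l(G, S) = 10
(l(23, -6) - 960)*(3663 + k(p(-8, 7))) = (10 - 960)*(3663 + 7*(14 + 7)) = -950*(3663 + 7*21) = -950*(3663 + 147) = -950*3810 = -3619500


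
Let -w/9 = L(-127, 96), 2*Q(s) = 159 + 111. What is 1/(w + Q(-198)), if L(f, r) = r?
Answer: -1/729 ≈ -0.0013717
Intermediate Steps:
Q(s) = 135 (Q(s) = (159 + 111)/2 = (½)*270 = 135)
w = -864 (w = -9*96 = -864)
1/(w + Q(-198)) = 1/(-864 + 135) = 1/(-729) = -1/729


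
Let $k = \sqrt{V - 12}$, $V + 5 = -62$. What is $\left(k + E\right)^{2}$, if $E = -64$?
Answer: $\left(64 - i \sqrt{79}\right)^{2} \approx 4017.0 - 1137.7 i$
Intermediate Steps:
$V = -67$ ($V = -5 - 62 = -67$)
$k = i \sqrt{79}$ ($k = \sqrt{-67 - 12} = \sqrt{-79} = i \sqrt{79} \approx 8.8882 i$)
$\left(k + E\right)^{2} = \left(i \sqrt{79} - 64\right)^{2} = \left(-64 + i \sqrt{79}\right)^{2}$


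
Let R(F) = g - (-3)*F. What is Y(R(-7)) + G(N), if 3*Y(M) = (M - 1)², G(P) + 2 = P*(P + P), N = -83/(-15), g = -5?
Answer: 68003/225 ≈ 302.24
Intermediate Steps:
N = 83/15 (N = -83*(-1/15) = 83/15 ≈ 5.5333)
R(F) = -5 + 3*F (R(F) = -5 - (-3)*F = -5 + 3*F)
G(P) = -2 + 2*P² (G(P) = -2 + P*(P + P) = -2 + P*(2*P) = -2 + 2*P²)
Y(M) = (-1 + M)²/3 (Y(M) = (M - 1)²/3 = (-1 + M)²/3)
Y(R(-7)) + G(N) = (-1 + (-5 + 3*(-7)))²/3 + (-2 + 2*(83/15)²) = (-1 + (-5 - 21))²/3 + (-2 + 2*(6889/225)) = (-1 - 26)²/3 + (-2 + 13778/225) = (⅓)*(-27)² + 13328/225 = (⅓)*729 + 13328/225 = 243 + 13328/225 = 68003/225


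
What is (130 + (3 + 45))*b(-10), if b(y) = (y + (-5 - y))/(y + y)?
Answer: 89/2 ≈ 44.500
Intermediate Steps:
b(y) = -5/(2*y) (b(y) = -5*1/(2*y) = -5/(2*y))
(130 + (3 + 45))*b(-10) = (130 + (3 + 45))*(-5/2/(-10)) = (130 + 48)*(-5/2*(-⅒)) = 178*(¼) = 89/2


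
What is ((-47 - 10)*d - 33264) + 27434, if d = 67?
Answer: -9649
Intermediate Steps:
((-47 - 10)*d - 33264) + 27434 = ((-47 - 10)*67 - 33264) + 27434 = (-57*67 - 33264) + 27434 = (-3819 - 33264) + 27434 = -37083 + 27434 = -9649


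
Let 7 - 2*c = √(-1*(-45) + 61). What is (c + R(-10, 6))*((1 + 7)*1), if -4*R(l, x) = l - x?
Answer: 60 - 4*√106 ≈ 18.817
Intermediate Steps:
R(l, x) = -l/4 + x/4 (R(l, x) = -(l - x)/4 = -l/4 + x/4)
c = 7/2 - √106/2 (c = 7/2 - √(-1*(-45) + 61)/2 = 7/2 - √(45 + 61)/2 = 7/2 - √106/2 ≈ -1.6478)
(c + R(-10, 6))*((1 + 7)*1) = ((7/2 - √106/2) + (-¼*(-10) + (¼)*6))*((1 + 7)*1) = ((7/2 - √106/2) + (5/2 + 3/2))*(8*1) = ((7/2 - √106/2) + 4)*8 = (15/2 - √106/2)*8 = 60 - 4*√106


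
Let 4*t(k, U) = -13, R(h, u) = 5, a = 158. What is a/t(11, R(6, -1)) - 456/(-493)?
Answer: -305648/6409 ≈ -47.690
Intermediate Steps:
t(k, U) = -13/4 (t(k, U) = (1/4)*(-13) = -13/4)
a/t(11, R(6, -1)) - 456/(-493) = 158/(-13/4) - 456/(-493) = 158*(-4/13) - 456*(-1/493) = -632/13 + 456/493 = -305648/6409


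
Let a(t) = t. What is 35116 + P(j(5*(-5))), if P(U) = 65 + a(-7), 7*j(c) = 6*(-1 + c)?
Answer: 35174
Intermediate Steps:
j(c) = -6/7 + 6*c/7 (j(c) = (6*(-1 + c))/7 = (-6 + 6*c)/7 = -6/7 + 6*c/7)
P(U) = 58 (P(U) = 65 - 7 = 58)
35116 + P(j(5*(-5))) = 35116 + 58 = 35174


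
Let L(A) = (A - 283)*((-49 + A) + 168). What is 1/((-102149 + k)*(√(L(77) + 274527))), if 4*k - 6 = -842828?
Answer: -2*√234151/146510388059 ≈ -6.6056e-9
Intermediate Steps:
k = -421411/2 (k = 3/2 + (¼)*(-842828) = 3/2 - 210707 = -421411/2 ≈ -2.1071e+5)
L(A) = (-283 + A)*(119 + A)
1/((-102149 + k)*(√(L(77) + 274527))) = 1/((-102149 - 421411/2)*(√((-33677 + 77² - 164*77) + 274527))) = 1/((-625709/2)*(√((-33677 + 5929 - 12628) + 274527))) = -2/(625709*√(-40376 + 274527)) = -2*√234151/234151/625709 = -2*√234151/146510388059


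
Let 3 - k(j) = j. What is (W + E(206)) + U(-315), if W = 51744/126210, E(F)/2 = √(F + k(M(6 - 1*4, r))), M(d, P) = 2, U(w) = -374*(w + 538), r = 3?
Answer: -250621778/3005 + 6*√23 ≈ -83373.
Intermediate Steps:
U(w) = -201212 - 374*w (U(w) = -374*(538 + w) = -201212 - 374*w)
k(j) = 3 - j
E(F) = 2*√(1 + F) (E(F) = 2*√(F + (3 - 1*2)) = 2*√(F + (3 - 2)) = 2*√(F + 1) = 2*√(1 + F))
W = 1232/3005 (W = 51744*(1/126210) = 1232/3005 ≈ 0.40998)
(W + E(206)) + U(-315) = (1232/3005 + 2*√(1 + 206)) + (-201212 - 374*(-315)) = (1232/3005 + 2*√207) + (-201212 + 117810) = (1232/3005 + 2*(3*√23)) - 83402 = (1232/3005 + 6*√23) - 83402 = -250621778/3005 + 6*√23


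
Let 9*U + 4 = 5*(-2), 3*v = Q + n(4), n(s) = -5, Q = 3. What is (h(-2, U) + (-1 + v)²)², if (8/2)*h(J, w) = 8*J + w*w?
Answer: 2500/6561 ≈ 0.38104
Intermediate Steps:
v = -⅔ (v = (3 - 5)/3 = (⅓)*(-2) = -⅔ ≈ -0.66667)
U = -14/9 (U = -4/9 + (5*(-2))/9 = -4/9 + (⅑)*(-10) = -4/9 - 10/9 = -14/9 ≈ -1.5556)
h(J, w) = 2*J + w²/4 (h(J, w) = (8*J + w*w)/4 = (8*J + w²)/4 = (w² + 8*J)/4 = 2*J + w²/4)
(h(-2, U) + (-1 + v)²)² = ((2*(-2) + (-14/9)²/4) + (-1 - ⅔)²)² = ((-4 + (¼)*(196/81)) + (-5/3)²)² = ((-4 + 49/81) + 25/9)² = (-275/81 + 25/9)² = (-50/81)² = 2500/6561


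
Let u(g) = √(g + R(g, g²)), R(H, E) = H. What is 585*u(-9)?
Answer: 1755*I*√2 ≈ 2481.9*I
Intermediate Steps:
u(g) = √2*√g (u(g) = √(g + g) = √(2*g) = √2*√g)
585*u(-9) = 585*(√2*√(-9)) = 585*(√2*(3*I)) = 585*(3*I*√2) = 1755*I*√2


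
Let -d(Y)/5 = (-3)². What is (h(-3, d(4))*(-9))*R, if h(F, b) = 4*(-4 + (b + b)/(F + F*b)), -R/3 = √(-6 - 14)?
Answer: -11124*I*√5/11 ≈ -2261.3*I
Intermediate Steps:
R = -6*I*√5 (R = -3*√(-6 - 14) = -6*I*√5 ≈ -13.416*I)
d(Y) = -45 (d(Y) = -5*(-3)² = -5*9 = -45)
h(F, b) = -16 + 8*b/(F + F*b) (h(F, b) = 4*(-4 + (2*b)/(F + F*b)) = 4*(-4 + 2*b/(F + F*b)) = -16 + 8*b/(F + F*b))
(h(-3, d(4))*(-9))*R = ((8*(-45 - 2*(-3) - 2*(-3)*(-45))/(-3*(1 - 45)))*(-9))*(-6*I*√5) = ((8*(-⅓)*(-45 + 6 - 270)/(-44))*(-9))*(-6*I*√5) = ((8*(-⅓)*(-1/44)*(-309))*(-9))*(-6*I*√5) = (-206/11*(-9))*(-6*I*√5) = 1854*(-6*I*√5)/11 = -11124*I*√5/11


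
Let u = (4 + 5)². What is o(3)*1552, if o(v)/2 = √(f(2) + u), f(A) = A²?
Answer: 3104*√85 ≈ 28617.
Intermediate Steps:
u = 81 (u = 9² = 81)
o(v) = 2*√85 (o(v) = 2*√(2² + 81) = 2*√(4 + 81) = 2*√85)
o(3)*1552 = (2*√85)*1552 = 3104*√85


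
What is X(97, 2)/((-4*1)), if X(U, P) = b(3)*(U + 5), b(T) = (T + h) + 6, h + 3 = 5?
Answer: -561/2 ≈ -280.50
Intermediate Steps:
h = 2 (h = -3 + 5 = 2)
b(T) = 8 + T (b(T) = (T + 2) + 6 = (2 + T) + 6 = 8 + T)
X(U, P) = 55 + 11*U (X(U, P) = (8 + 3)*(U + 5) = 11*(5 + U) = 55 + 11*U)
X(97, 2)/((-4*1)) = (55 + 11*97)/((-4*1)) = (55 + 1067)/(-4) = 1122*(-¼) = -561/2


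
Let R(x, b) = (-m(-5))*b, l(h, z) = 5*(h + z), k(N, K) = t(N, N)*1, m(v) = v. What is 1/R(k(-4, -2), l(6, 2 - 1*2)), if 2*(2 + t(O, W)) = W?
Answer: 1/150 ≈ 0.0066667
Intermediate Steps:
t(O, W) = -2 + W/2
k(N, K) = -2 + N/2 (k(N, K) = (-2 + N/2)*1 = -2 + N/2)
l(h, z) = 5*h + 5*z
R(x, b) = 5*b (R(x, b) = (-1*(-5))*b = 5*b)
1/R(k(-4, -2), l(6, 2 - 1*2)) = 1/(5*(5*6 + 5*(2 - 1*2))) = 1/(5*(30 + 5*(2 - 2))) = 1/(5*(30 + 5*0)) = 1/(5*(30 + 0)) = 1/(5*30) = 1/150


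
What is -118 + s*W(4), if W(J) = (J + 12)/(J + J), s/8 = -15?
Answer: -358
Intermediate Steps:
s = -120 (s = 8*(-15) = -120)
W(J) = (12 + J)/(2*J) (W(J) = (12 + J)/((2*J)) = (12 + J)*(1/(2*J)) = (12 + J)/(2*J))
-118 + s*W(4) = -118 - 60*(12 + 4)/4 = -118 - 60*16/4 = -118 - 120*2 = -118 - 240 = -358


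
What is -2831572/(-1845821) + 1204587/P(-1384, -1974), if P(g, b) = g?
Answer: -2219533085279/2554616264 ≈ -868.83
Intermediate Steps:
-2831572/(-1845821) + 1204587/P(-1384, -1974) = -2831572/(-1845821) + 1204587/(-1384) = -2831572*(-1/1845821) + 1204587*(-1/1384) = 2831572/1845821 - 1204587/1384 = -2219533085279/2554616264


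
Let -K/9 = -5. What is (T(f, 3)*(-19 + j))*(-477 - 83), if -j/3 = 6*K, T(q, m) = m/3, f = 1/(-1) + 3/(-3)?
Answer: 464240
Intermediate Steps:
K = 45 (K = -9*(-5) = 45)
f = -2 (f = 1*(-1) + 3*(-1/3) = -1 - 1 = -2)
T(q, m) = m/3 (T(q, m) = m*(1/3) = m/3)
j = -810 (j = -18*45 = -3*270 = -810)
(T(f, 3)*(-19 + j))*(-477 - 83) = (((1/3)*3)*(-19 - 810))*(-477 - 83) = (1*(-829))*(-560) = -829*(-560) = 464240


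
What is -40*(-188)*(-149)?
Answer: -1120480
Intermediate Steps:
-40*(-188)*(-149) = 7520*(-149) = -1120480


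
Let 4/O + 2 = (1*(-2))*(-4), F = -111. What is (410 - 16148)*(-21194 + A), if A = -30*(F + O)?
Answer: 281458392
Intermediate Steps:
O = ⅔ (O = 4/(-2 + (1*(-2))*(-4)) = 4/(-2 - 2*(-4)) = 4/(-2 + 8) = 4/6 = 4*(⅙) = ⅔ ≈ 0.66667)
A = 3310 (A = -30*(-111 + ⅔) = -30*(-331/3) = 3310)
(410 - 16148)*(-21194 + A) = (410 - 16148)*(-21194 + 3310) = -15738*(-17884) = 281458392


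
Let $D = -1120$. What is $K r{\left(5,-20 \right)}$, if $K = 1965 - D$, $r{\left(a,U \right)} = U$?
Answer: $-61700$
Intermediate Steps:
$K = 3085$ ($K = 1965 - -1120 = 1965 + 1120 = 3085$)
$K r{\left(5,-20 \right)} = 3085 \left(-20\right) = -61700$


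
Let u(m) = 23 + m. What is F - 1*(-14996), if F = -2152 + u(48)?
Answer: 12915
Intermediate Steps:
F = -2081 (F = -2152 + (23 + 48) = -2152 + 71 = -2081)
F - 1*(-14996) = -2081 - 1*(-14996) = -2081 + 14996 = 12915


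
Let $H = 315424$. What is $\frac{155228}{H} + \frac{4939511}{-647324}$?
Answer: $- \frac{91097344237}{12761345336} \approx -7.1385$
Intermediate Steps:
$\frac{155228}{H} + \frac{4939511}{-647324} = \frac{155228}{315424} + \frac{4939511}{-647324} = 155228 \cdot \frac{1}{315424} + 4939511 \left(- \frac{1}{647324}\right) = \frac{38807}{78856} - \frac{4939511}{647324} = - \frac{91097344237}{12761345336}$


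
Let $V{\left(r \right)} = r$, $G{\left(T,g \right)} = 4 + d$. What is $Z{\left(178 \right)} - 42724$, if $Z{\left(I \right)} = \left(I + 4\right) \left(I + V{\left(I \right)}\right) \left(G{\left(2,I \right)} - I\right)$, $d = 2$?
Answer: $-11186948$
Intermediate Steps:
$G{\left(T,g \right)} = 6$ ($G{\left(T,g \right)} = 4 + 2 = 6$)
$Z{\left(I \right)} = 2 I \left(4 + I\right) \left(6 - I\right)$ ($Z{\left(I \right)} = \left(I + 4\right) \left(I + I\right) \left(6 - I\right) = \left(4 + I\right) 2 I \left(6 - I\right) = 2 I \left(4 + I\right) \left(6 - I\right)$)
$Z{\left(178 \right)} - 42724 = 2 \cdot 178 \left(24 - 178^{2} + 2 \cdot 178\right) - 42724 = 2 \cdot 178 \left(24 - 31684 + 356\right) - 42724 = 2 \cdot 178 \left(-31304\right) - 42724 = -11144224 - 42724 = -11186948$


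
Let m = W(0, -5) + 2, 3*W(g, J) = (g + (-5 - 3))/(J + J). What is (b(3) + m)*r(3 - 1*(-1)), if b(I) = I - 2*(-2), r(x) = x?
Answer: 556/15 ≈ 37.067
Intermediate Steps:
W(g, J) = (-8 + g)/(6*J) (W(g, J) = ((g + (-5 - 3))/(J + J))/3 = ((g - 8)/((2*J)))/3 = ((-8 + g)*(1/(2*J)))/3 = ((-8 + g)/(2*J))/3 = (-8 + g)/(6*J))
m = 34/15 (m = (1/6)*(-8 + 0)/(-5) + 2 = (1/6)*(-1/5)*(-8) + 2 = 4/15 + 2 = 34/15 ≈ 2.2667)
b(I) = 4 + I (b(I) = I + 4 = 4 + I)
(b(3) + m)*r(3 - 1*(-1)) = ((4 + 3) + 34/15)*(3 - 1*(-1)) = (7 + 34/15)*(3 + 1) = (139/15)*4 = 556/15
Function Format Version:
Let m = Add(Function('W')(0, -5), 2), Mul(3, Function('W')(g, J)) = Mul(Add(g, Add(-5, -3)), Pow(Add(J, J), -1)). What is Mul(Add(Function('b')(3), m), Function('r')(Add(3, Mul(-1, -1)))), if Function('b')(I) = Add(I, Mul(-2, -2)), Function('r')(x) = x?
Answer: Rational(556, 15) ≈ 37.067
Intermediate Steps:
Function('W')(g, J) = Mul(Rational(1, 6), Pow(J, -1), Add(-8, g)) (Function('W')(g, J) = Mul(Rational(1, 3), Mul(Add(g, Add(-5, -3)), Pow(Add(J, J), -1))) = Mul(Rational(1, 3), Mul(Add(g, -8), Pow(Mul(2, J), -1))) = Mul(Rational(1, 3), Mul(Add(-8, g), Mul(Rational(1, 2), Pow(J, -1)))) = Mul(Rational(1, 3), Mul(Rational(1, 2), Pow(J, -1), Add(-8, g))) = Mul(Rational(1, 6), Pow(J, -1), Add(-8, g)))
m = Rational(34, 15) (m = Add(Mul(Rational(1, 6), Pow(-5, -1), Add(-8, 0)), 2) = Add(Mul(Rational(1, 6), Rational(-1, 5), -8), 2) = Add(Rational(4, 15), 2) = Rational(34, 15) ≈ 2.2667)
Function('b')(I) = Add(4, I) (Function('b')(I) = Add(I, 4) = Add(4, I))
Mul(Add(Function('b')(3), m), Function('r')(Add(3, Mul(-1, -1)))) = Mul(Add(Add(4, 3), Rational(34, 15)), Add(3, Mul(-1, -1))) = Mul(Add(7, Rational(34, 15)), Add(3, 1)) = Mul(Rational(139, 15), 4) = Rational(556, 15)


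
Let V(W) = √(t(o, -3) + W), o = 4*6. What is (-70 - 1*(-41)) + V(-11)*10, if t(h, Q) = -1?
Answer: -29 + 20*I*√3 ≈ -29.0 + 34.641*I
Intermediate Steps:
o = 24
V(W) = √(-1 + W)
(-70 - 1*(-41)) + V(-11)*10 = (-70 - 1*(-41)) + √(-1 - 11)*10 = (-70 + 41) + √(-12)*10 = -29 + (2*I*√3)*10 = -29 + 20*I*√3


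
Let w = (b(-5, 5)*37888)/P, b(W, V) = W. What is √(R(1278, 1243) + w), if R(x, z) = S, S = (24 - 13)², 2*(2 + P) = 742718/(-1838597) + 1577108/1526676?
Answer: √25184013812311030566435134113/473099568109 ≈ 335.44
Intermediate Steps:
P = -2365497840545/1403470956786 (P = -2 + (742718/(-1838597) + 1577108/1526676)/2 = -2 + (742718*(-1/1838597) + 1577108*(1/1526676))/2 = -2 + (-742718/1838597 + 394277/381669)/2 = -2 + (½)*(441444073027/701735478393) = -2 + 441444073027/1403470956786 = -2365497840545/1403470956786 ≈ -1.6855)
S = 121 (S = 11² = 121)
R(x, z) = 121
w = 53174707610707968/473099568109 (w = (-5*37888)/(-2365497840545/1403470956786) = -189440*(-1403470956786/2365497840545) = 53174707610707968/473099568109 ≈ 1.1240e+5)
√(R(1278, 1243) + w) = √(121 + 53174707610707968/473099568109) = √(53231952658449157/473099568109) = √25184013812311030566435134113/473099568109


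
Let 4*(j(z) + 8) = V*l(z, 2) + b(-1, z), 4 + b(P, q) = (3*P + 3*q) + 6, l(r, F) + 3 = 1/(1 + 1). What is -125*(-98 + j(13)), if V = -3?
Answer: 94625/8 ≈ 11828.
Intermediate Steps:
l(r, F) = -5/2 (l(r, F) = -3 + 1/(1 + 1) = -3 + 1/2 = -5/2)
b(P, q) = 2 + 3*P + 3*q (b(P, q) = -4 + ((3*P + 3*q) + 6) = -4 + (6 + 3*P + 3*q) = 2 + 3*P + 3*q)
j(z) = -51/8 + 3*z/4 (j(z) = -8 + (-3*(-5/2) + (2 + 3*(-1) + 3*z))/4 = -8 + (15/2 + (2 - 3 + 3*z))/4 = -8 + (15/2 + (-1 + 3*z))/4 = -8 + (13/2 + 3*z)/4 = -8 + (13/8 + 3*z/4) = -51/8 + 3*z/4)
-125*(-98 + j(13)) = -125*(-98 + (-51/8 + (3/4)*13)) = -125*(-98 + (-51/8 + 39/4)) = -125*(-98 + 27/8) = -125*(-757/8) = 94625/8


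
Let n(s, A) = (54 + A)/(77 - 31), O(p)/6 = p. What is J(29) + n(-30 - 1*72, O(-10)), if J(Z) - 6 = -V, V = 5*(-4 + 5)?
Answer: 20/23 ≈ 0.86957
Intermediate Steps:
V = 5 (V = 5*1 = 5)
O(p) = 6*p
n(s, A) = 27/23 + A/46 (n(s, A) = (54 + A)/46 = (54 + A)*(1/46) = 27/23 + A/46)
J(Z) = 1 (J(Z) = 6 - 1*5 = 6 - 5 = 1)
J(29) + n(-30 - 1*72, O(-10)) = 1 + (27/23 + (6*(-10))/46) = 1 + (27/23 + (1/46)*(-60)) = 1 + (27/23 - 30/23) = 1 - 3/23 = 20/23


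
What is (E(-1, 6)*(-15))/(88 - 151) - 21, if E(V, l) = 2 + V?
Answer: -436/21 ≈ -20.762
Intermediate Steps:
(E(-1, 6)*(-15))/(88 - 151) - 21 = ((2 - 1)*(-15))/(88 - 151) - 21 = (1*(-15))/(-63) - 21 = -15*(-1/63) - 21 = 5/21 - 21 = -436/21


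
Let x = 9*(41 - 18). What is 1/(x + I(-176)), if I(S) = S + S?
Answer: -1/145 ≈ -0.0068966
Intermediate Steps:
I(S) = 2*S
x = 207 (x = 9*23 = 207)
1/(x + I(-176)) = 1/(207 + 2*(-176)) = 1/(207 - 352) = 1/(-145) = -1/145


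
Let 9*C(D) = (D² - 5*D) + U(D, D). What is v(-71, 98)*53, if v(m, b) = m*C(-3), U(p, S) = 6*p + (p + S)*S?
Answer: -30104/3 ≈ -10035.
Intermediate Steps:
U(p, S) = 6*p + S*(S + p) (U(p, S) = 6*p + (S + p)*S = 6*p + S*(S + p))
C(D) = D²/3 + D/9 (C(D) = ((D² - 5*D) + (D² + 6*D + D*D))/9 = ((D² - 5*D) + (D² + 6*D + D²))/9 = ((D² - 5*D) + (2*D² + 6*D))/9 = (D + 3*D²)/9 = D²/3 + D/9)
v(m, b) = 8*m/3 (v(m, b) = m*((⅑)*(-3)*(1 + 3*(-3))) = m*((⅑)*(-3)*(1 - 9)) = m*((⅑)*(-3)*(-8)) = m*(8/3) = 8*m/3)
v(-71, 98)*53 = ((8/3)*(-71))*53 = -568/3*53 = -30104/3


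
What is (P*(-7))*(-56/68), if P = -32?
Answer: -3136/17 ≈ -184.47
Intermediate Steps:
(P*(-7))*(-56/68) = (-32*(-7))*(-56/68) = 224*(-56*1/68) = 224*(-14/17) = -3136/17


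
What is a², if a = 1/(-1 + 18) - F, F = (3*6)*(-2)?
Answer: 375769/289 ≈ 1300.2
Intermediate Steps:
F = -36 (F = 18*(-2) = -36)
a = 613/17 (a = 1/(-1 + 18) - 1*(-36) = 1/17 + 36 = 613/17 ≈ 36.059)
a² = (613/17)² = 375769/289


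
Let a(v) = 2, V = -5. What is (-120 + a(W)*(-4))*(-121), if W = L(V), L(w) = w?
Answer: 15488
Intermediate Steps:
W = -5
(-120 + a(W)*(-4))*(-121) = (-120 + 2*(-4))*(-121) = (-120 - 8)*(-121) = -128*(-121) = 15488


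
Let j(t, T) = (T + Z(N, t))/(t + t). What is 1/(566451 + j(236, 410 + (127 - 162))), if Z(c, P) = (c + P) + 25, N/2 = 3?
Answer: 236/133682757 ≈ 1.7654e-6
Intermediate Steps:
N = 6 (N = 2*3 = 6)
Z(c, P) = 25 + P + c (Z(c, P) = (P + c) + 25 = 25 + P + c)
j(t, T) = (31 + T + t)/(2*t) (j(t, T) = (T + (25 + t + 6))/(t + t) = (T + (31 + t))/((2*t)) = (31 + T + t)*(1/(2*t)) = (31 + T + t)/(2*t))
1/(566451 + j(236, 410 + (127 - 162))) = 1/(566451 + (1/2)*(31 + (410 + (127 - 162)) + 236)/236) = 1/(566451 + (1/2)*(1/236)*(31 + (410 - 35) + 236)) = 1/(566451 + (1/2)*(1/236)*(31 + 375 + 236)) = 1/(566451 + (1/2)*(1/236)*642) = 1/(566451 + 321/236) = 1/(133682757/236) = 236/133682757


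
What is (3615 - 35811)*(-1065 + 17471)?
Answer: -528207576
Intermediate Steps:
(3615 - 35811)*(-1065 + 17471) = -32196*16406 = -528207576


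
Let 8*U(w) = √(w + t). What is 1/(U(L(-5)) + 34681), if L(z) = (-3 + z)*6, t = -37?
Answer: 2219584/76977392789 - 8*I*√85/76977392789 ≈ 2.8834e-5 - 9.5816e-10*I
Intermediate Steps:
L(z) = -18 + 6*z
U(w) = √(-37 + w)/8 (U(w) = √(w - 37)/8 = √(-37 + w)/8)
1/(U(L(-5)) + 34681) = 1/(√(-37 + (-18 + 6*(-5)))/8 + 34681) = 1/(√(-37 + (-18 - 30))/8 + 34681) = 1/(√(-37 - 48)/8 + 34681) = 1/(√(-85)/8 + 34681) = 1/((I*√85)/8 + 34681) = 1/(I*√85/8 + 34681) = 1/(34681 + I*√85/8)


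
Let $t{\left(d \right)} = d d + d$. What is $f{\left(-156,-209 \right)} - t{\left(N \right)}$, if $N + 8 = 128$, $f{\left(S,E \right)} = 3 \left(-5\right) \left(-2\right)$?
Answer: $-14490$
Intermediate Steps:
$f{\left(S,E \right)} = 30$ ($f{\left(S,E \right)} = \left(-15\right) \left(-2\right) = 30$)
$N = 120$ ($N = -8 + 128 = 120$)
$t{\left(d \right)} = d + d^{2}$ ($t{\left(d \right)} = d^{2} + d = d + d^{2}$)
$f{\left(-156,-209 \right)} - t{\left(N \right)} = 30 - 120 \left(1 + 120\right) = 30 - 120 \cdot 121 = 30 - 14520 = -14490$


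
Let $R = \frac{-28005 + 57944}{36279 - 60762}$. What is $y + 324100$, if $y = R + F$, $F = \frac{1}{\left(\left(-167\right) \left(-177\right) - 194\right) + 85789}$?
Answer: $\frac{913736667735077}{2819315382} \approx 3.241 \cdot 10^{5}$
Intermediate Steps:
$R = - \frac{29939}{24483}$ ($R = \frac{29939}{-24483} = 29939 \left(- \frac{1}{24483}\right) = - \frac{29939}{24483} \approx -1.2228$)
$F = \frac{1}{115154}$ ($F = \frac{1}{\left(29559 - 194\right) + 85789} = \frac{1}{29365 + 85789} = \frac{1}{115154} \approx 8.684 \cdot 10^{-6}$)
$y = - \frac{3447571123}{2819315382}$ ($y = - \frac{29939}{24483} + \frac{1}{115154} = - \frac{3447571123}{2819315382} \approx -1.2228$)
$y + 324100 = - \frac{3447571123}{2819315382} + 324100 = \frac{913736667735077}{2819315382}$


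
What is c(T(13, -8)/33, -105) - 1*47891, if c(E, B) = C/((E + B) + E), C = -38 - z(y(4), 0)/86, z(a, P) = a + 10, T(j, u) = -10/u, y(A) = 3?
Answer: -14260634252/297775 ≈ -47891.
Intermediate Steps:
z(a, P) = 10 + a
C = -3281/86 (C = -38 - (10 + 3)/86 = -38 - 13/86 = -3281/86 ≈ -38.151)
c(E, B) = -3281/(86*(B + 2*E)) (c(E, B) = -3281/(86*((E + B) + E)) = -3281/(86*((B + E) + E)) = -3281/(86*(B + 2*E)))
c(T(13, -8)/33, -105) - 1*47891 = -3281/(86*(-105) + 172*(-10/(-8)/33)) - 1*47891 = -3281/(-9030 + 172*(-10*(-1/8)*(1/33))) - 47891 = -3281/(-9030 + 172*((5/4)*(1/33))) - 47891 = -3281/(-9030 + 172*(5/132)) - 47891 = -3281/(-9030 + 215/33) - 47891 = -3281/(-297775/33) - 47891 = -3281*(-33/297775) - 47891 = 108273/297775 - 47891 = -14260634252/297775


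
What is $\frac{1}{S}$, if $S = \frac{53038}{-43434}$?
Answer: $- \frac{21717}{26519} \approx -0.81892$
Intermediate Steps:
$S = - \frac{26519}{21717}$ ($S = 53038 \left(- \frac{1}{43434}\right) = - \frac{26519}{21717} \approx -1.2211$)
$\frac{1}{S} = \frac{1}{- \frac{26519}{21717}} = - \frac{21717}{26519}$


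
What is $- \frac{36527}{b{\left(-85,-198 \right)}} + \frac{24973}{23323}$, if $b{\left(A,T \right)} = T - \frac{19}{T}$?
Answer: $\frac{169658572763}{913911755} \approx 185.64$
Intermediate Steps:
$- \frac{36527}{b{\left(-85,-198 \right)}} + \frac{24973}{23323} = - \frac{36527}{-198 - \frac{19}{-198}} + \frac{24973}{23323} = - \frac{36527}{-198 - - \frac{19}{198}} + 24973 \cdot \frac{1}{23323} = - \frac{36527}{-198 + \frac{19}{198}} + \frac{24973}{23323} = - \frac{36527}{- \frac{39185}{198}} + \frac{24973}{23323} = \left(-36527\right) \left(- \frac{198}{39185}\right) + \frac{24973}{23323} = \frac{7232346}{39185} + \frac{24973}{23323} = \frac{169658572763}{913911755}$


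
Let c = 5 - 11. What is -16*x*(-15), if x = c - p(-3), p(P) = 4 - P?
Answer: -3120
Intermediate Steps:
c = -6
x = -13 (x = -6 - (4 - 1*(-3)) = -6 - (4 + 3) = -6 - 1*7 = -6 - 7 = -13)
-16*x*(-15) = -16*(-13)*(-15) = 208*(-15) = -3120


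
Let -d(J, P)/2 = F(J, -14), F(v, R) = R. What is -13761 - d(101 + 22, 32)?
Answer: -13789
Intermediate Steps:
d(J, P) = 28 (d(J, P) = -2*(-14) = 28)
-13761 - d(101 + 22, 32) = -13761 - 1*28 = -13761 - 28 = -13789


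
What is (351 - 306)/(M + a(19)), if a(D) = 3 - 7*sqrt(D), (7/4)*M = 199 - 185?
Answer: -11/18 - 7*sqrt(19)/18 ≈ -2.3062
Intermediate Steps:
M = 8 (M = 4*(199 - 185)/7 = (4/7)*14 = 8)
a(D) = 3 - 7*sqrt(D)
(351 - 306)/(M + a(19)) = (351 - 306)/(8 + (3 - 7*sqrt(19))) = 45/(11 - 7*sqrt(19))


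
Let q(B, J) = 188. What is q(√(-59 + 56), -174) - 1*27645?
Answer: -27457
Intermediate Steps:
q(√(-59 + 56), -174) - 1*27645 = 188 - 1*27645 = 188 - 27645 = -27457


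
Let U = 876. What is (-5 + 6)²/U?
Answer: 1/876 ≈ 0.0011416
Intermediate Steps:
(-5 + 6)²/U = (-5 + 6)²/876 = (1/876)*1² = (1/876)*1 = 1/876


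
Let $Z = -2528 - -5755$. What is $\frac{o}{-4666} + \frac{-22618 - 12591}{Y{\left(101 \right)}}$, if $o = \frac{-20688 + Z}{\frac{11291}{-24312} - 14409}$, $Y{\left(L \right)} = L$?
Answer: $- \frac{28776454150276219}{82547635660067} \approx -348.6$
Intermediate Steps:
$Z = 3227$ ($Z = -2528 + 5755 = 3227$)
$o = \frac{424511832}{350322899}$ ($o = \frac{-20688 + 3227}{\frac{11291}{-24312} - 14409} = - \frac{17461}{11291 \left(- \frac{1}{24312}\right) - 14409} = - \frac{17461}{- \frac{11291}{24312} - 14409} = - \frac{17461}{- \frac{350322899}{24312}} = \left(-17461\right) \left(- \frac{24312}{350322899}\right) = \frac{424511832}{350322899} \approx 1.2118$)
$\frac{o}{-4666} + \frac{-22618 - 12591}{Y{\left(101 \right)}} = \frac{424511832}{350322899 \left(-4666\right)} + \frac{-22618 - 12591}{101} = \frac{424511832}{350322899} \left(- \frac{1}{4666}\right) - \frac{35209}{101} = - \frac{212255916}{817303323367} - \frac{35209}{101} = - \frac{28776454150276219}{82547635660067}$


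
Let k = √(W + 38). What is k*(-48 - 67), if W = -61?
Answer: -115*I*√23 ≈ -551.52*I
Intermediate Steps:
k = I*√23 (k = √(-61 + 38) = √(-23) = I*√23 ≈ 4.7958*I)
k*(-48 - 67) = (I*√23)*(-48 - 67) = (I*√23)*(-115) = -115*I*√23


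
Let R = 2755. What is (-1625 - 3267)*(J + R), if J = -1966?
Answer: -3859788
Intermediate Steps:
(-1625 - 3267)*(J + R) = (-1625 - 3267)*(-1966 + 2755) = -4892*789 = -3859788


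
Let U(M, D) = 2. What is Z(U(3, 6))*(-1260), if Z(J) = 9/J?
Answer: -5670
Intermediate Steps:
Z(U(3, 6))*(-1260) = (9/2)*(-1260) = -5670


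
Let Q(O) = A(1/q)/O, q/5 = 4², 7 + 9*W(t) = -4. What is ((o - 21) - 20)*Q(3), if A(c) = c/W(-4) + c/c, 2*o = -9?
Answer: -79261/5280 ≈ -15.012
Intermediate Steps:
W(t) = -11/9 (W(t) = -7/9 + (⅑)*(-4) = -7/9 - 4/9 = -11/9)
o = -9/2 (o = (½)*(-9) = -9/2 ≈ -4.5000)
q = 80 (q = 5*4² = 5*16 = 80)
A(c) = 1 - 9*c/11 (A(c) = c/(-11/9) + c/c = c*(-9/11) + 1 = -9*c/11 + 1 = 1 - 9*c/11)
Q(O) = 871/(880*O) (Q(O) = (1 - 9/11/80)/O = (1 - 9/11*1/80)/O = (1 - 9/880)/O = 871/(880*O))
((o - 21) - 20)*Q(3) = ((-9/2 - 21) - 20)*((871/880)/3) = (-51/2 - 20)*((871/880)*(⅓)) = -91/2*871/2640 = -79261/5280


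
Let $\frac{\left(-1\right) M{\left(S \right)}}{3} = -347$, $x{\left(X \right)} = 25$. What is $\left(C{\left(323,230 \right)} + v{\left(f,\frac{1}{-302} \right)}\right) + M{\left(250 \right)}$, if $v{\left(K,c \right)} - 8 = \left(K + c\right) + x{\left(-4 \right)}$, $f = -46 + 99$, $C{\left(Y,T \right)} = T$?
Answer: $\frac{409813}{302} \approx 1357.0$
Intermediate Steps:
$f = 53$
$M{\left(S \right)} = 1041$ ($M{\left(S \right)} = \left(-3\right) \left(-347\right) = 1041$)
$v{\left(K,c \right)} = 33 + K + c$ ($v{\left(K,c \right)} = 8 + \left(\left(K + c\right) + 25\right) = 8 + \left(25 + K + c\right) = 33 + K + c$)
$\left(C{\left(323,230 \right)} + v{\left(f,\frac{1}{-302} \right)}\right) + M{\left(250 \right)} = \left(230 + \left(33 + 53 + \frac{1}{-302}\right)\right) + 1041 = \left(230 + \left(33 + 53 - \frac{1}{302}\right)\right) + 1041 = \left(230 + \frac{25971}{302}\right) + 1041 = \frac{95431}{302} + 1041 = \frac{409813}{302}$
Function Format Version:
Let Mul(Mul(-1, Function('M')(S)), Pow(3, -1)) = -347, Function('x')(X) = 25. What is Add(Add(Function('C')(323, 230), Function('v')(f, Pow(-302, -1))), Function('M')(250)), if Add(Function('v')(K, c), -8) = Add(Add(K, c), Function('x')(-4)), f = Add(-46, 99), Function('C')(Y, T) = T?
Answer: Rational(409813, 302) ≈ 1357.0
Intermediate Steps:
f = 53
Function('M')(S) = 1041 (Function('M')(S) = Mul(-3, -347) = 1041)
Function('v')(K, c) = Add(33, K, c) (Function('v')(K, c) = Add(8, Add(Add(K, c), 25)) = Add(8, Add(25, K, c)) = Add(33, K, c))
Add(Add(Function('C')(323, 230), Function('v')(f, Pow(-302, -1))), Function('M')(250)) = Add(Add(230, Add(33, 53, Pow(-302, -1))), 1041) = Add(Add(230, Add(33, 53, Rational(-1, 302))), 1041) = Add(Add(230, Rational(25971, 302)), 1041) = Add(Rational(95431, 302), 1041) = Rational(409813, 302)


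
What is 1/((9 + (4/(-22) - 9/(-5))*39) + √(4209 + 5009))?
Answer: -109065/6077647 + 3025*√9218/12155294 ≈ 0.0059481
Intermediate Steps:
1/((9 + (4/(-22) - 9/(-5))*39) + √(4209 + 5009)) = 1/((9 + (4*(-1/22) - 9*(-⅕))*39) + √9218) = 1/((9 + (-2/11 + 9/5)*39) + √9218) = 1/((9 + (89/55)*39) + √9218) = 1/((9 + 3471/55) + √9218) = 1/(3966/55 + √9218)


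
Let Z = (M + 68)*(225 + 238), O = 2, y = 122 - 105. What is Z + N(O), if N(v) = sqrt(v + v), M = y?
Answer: 39357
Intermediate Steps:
y = 17
M = 17
N(v) = sqrt(2)*sqrt(v) (N(v) = sqrt(2*v) = sqrt(2)*sqrt(v))
Z = 39355 (Z = (17 + 68)*(225 + 238) = 85*463 = 39355)
Z + N(O) = 39355 + sqrt(2)*sqrt(2) = 39355 + 2 = 39357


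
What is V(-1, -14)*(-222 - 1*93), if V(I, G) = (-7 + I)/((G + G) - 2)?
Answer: -84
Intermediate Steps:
V(I, G) = (-7 + I)/(-2 + 2*G) (V(I, G) = (-7 + I)/(2*G - 2) = (-7 + I)/(-2 + 2*G))
V(-1, -14)*(-222 - 1*93) = ((-7 - 1)/(2*(-1 - 14)))*(-222 - 1*93) = ((½)*(-8)/(-15))*(-222 - 93) = ((½)*(-1/15)*(-8))*(-315) = (4/15)*(-315) = -84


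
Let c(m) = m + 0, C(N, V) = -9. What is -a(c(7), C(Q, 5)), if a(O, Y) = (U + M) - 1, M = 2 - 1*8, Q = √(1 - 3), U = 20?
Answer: -13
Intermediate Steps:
Q = I*√2 (Q = √(-2) = I*√2 ≈ 1.4142*I)
M = -6 (M = 2 - 8 = -6)
c(m) = m
a(O, Y) = 13 (a(O, Y) = (20 - 6) - 1 = 14 - 1 = 13)
-a(c(7), C(Q, 5)) = -1*13 = -13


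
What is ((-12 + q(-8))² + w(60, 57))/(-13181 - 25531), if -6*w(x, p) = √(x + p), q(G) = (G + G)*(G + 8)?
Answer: -6/1613 + √13/77424 ≈ -0.0036732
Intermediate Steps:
q(G) = 2*G*(8 + G) (q(G) = (2*G)*(8 + G) = 2*G*(8 + G))
w(x, p) = -√(p + x)/6 (w(x, p) = -√(x + p)/6 = -√(p + x)/6)
((-12 + q(-8))² + w(60, 57))/(-13181 - 25531) = ((-12 + 2*(-8)*(8 - 8))² - √(57 + 60)/6)/(-13181 - 25531) = ((-12 + 2*(-8)*0)² - √13/2)/(-38712) = ((-12 + 0)² - √13/2)*(-1/38712) = ((-12)² - √13/2)*(-1/38712) = (144 - √13/2)*(-1/38712) = -6/1613 + √13/77424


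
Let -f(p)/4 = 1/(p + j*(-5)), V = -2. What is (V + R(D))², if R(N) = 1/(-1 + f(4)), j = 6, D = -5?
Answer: 1225/121 ≈ 10.124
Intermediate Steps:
f(p) = -4/(-30 + p) (f(p) = -4/(p + 6*(-5)) = -4/(p - 30) = -4/(-30 + p))
R(N) = -13/11 (R(N) = 1/(-1 - 4/(-30 + 4)) = 1/(-1 - 4/(-26)) = 1/(-1 - 4*(-1/26)) = 1/(-1 + 2/13) = 1/(-11/13) = -13/11)
(V + R(D))² = (-2 - 13/11)² = (-35/11)² = 1225/121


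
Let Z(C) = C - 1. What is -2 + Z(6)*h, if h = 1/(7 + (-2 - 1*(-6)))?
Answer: -17/11 ≈ -1.5455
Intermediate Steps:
Z(C) = -1 + C
h = 1/11 (h = 1/(7 + (-2 + 6)) = 1/(7 + 4) = 1/11 ≈ 0.090909)
-2 + Z(6)*h = -2 + (-1 + 6)*(1/11) = -2 + 5*(1/11) = -2 + 5/11 = -17/11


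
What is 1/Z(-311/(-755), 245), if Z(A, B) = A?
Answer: 755/311 ≈ 2.4277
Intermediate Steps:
1/Z(-311/(-755), 245) = 1/(-311/(-755)) = 1/(-311*(-1/755)) = 1/(311/755) = 755/311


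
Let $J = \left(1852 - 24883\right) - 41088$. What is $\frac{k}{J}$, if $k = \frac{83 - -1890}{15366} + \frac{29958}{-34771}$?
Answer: $\frac{391731445}{34258216555134} \approx 1.1435 \cdot 10^{-5}$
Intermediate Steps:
$J = -64119$ ($J = \left(1852 - 24883\right) - 41088 = -23031 - 41088 = -64119$)
$k = - \frac{391731445}{534291186}$ ($k = \left(83 + 1890\right) \frac{1}{15366} + 29958 \left(- \frac{1}{34771}\right) = 1973 \cdot \frac{1}{15366} - \frac{29958}{34771} = \frac{1973}{15366} - \frac{29958}{34771} = - \frac{391731445}{534291186} \approx -0.73318$)
$\frac{k}{J} = - \frac{391731445}{534291186 \left(-64119\right)} = \left(- \frac{391731445}{534291186}\right) \left(- \frac{1}{64119}\right) = \frac{391731445}{34258216555134}$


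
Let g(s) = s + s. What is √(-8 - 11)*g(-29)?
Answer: -58*I*√19 ≈ -252.82*I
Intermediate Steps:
g(s) = 2*s
√(-8 - 11)*g(-29) = √(-8 - 11)*(2*(-29)) = √(-19)*(-58) = (I*√19)*(-58) = -58*I*√19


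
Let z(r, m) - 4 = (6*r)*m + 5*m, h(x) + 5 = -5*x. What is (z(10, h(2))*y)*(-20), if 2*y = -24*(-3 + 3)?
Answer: 0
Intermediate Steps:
h(x) = -5 - 5*x
y = 0 (y = (-24*(-3 + 3))/2 = (-24*0)/2 = (-8*0)/2 = (1/2)*0 = 0)
z(r, m) = 4 + 5*m + 6*m*r (z(r, m) = 4 + ((6*r)*m + 5*m) = 4 + (6*m*r + 5*m) = 4 + (5*m + 6*m*r) = 4 + 5*m + 6*m*r)
(z(10, h(2))*y)*(-20) = ((4 + 5*(-5 - 5*2) + 6*(-5 - 5*2)*10)*0)*(-20) = ((4 + 5*(-5 - 10) + 6*(-5 - 10)*10)*0)*(-20) = ((4 + 5*(-15) + 6*(-15)*10)*0)*(-20) = ((4 - 75 - 900)*0)*(-20) = -971*0*(-20) = 0*(-20) = 0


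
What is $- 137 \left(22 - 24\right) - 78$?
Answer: $196$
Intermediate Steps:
$- 137 \left(22 - 24\right) - 78 = \left(-137\right) \left(-2\right) - 78 = 274 - 78 = 196$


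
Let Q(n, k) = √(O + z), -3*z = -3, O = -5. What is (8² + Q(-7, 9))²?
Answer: 4092 + 256*I ≈ 4092.0 + 256.0*I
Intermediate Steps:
z = 1 (z = -⅓*(-3) = 1)
Q(n, k) = 2*I (Q(n, k) = √(-5 + 1) = √(-4) = 2*I)
(8² + Q(-7, 9))² = (8² + 2*I)² = (64 + 2*I)²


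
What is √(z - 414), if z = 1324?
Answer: √910 ≈ 30.166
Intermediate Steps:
√(z - 414) = √(1324 - 414) = √910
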